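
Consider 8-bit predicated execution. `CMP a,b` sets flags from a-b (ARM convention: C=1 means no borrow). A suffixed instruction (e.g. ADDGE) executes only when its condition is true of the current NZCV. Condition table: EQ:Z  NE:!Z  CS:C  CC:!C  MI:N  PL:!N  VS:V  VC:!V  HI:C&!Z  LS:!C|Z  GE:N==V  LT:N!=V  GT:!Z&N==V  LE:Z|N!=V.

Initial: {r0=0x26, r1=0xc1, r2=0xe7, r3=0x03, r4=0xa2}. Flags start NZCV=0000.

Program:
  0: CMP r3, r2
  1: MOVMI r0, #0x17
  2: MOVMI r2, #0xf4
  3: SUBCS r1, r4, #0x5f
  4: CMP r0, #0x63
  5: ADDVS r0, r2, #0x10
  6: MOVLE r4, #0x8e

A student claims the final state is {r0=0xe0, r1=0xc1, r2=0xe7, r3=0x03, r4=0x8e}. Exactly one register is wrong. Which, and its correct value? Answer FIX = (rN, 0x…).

[0] flags=0000 → (cmp)
[1] flags=0000 MI?F → skip
[2] flags=0000 MI?F → skip
[3] flags=0000 CS?F → skip
[4] flags=1000 → (cmp)
[5] flags=1000 VS?F → skip
[6] flags=1000 LE?T → r4=0x8e

FIX = (r0, 0x26)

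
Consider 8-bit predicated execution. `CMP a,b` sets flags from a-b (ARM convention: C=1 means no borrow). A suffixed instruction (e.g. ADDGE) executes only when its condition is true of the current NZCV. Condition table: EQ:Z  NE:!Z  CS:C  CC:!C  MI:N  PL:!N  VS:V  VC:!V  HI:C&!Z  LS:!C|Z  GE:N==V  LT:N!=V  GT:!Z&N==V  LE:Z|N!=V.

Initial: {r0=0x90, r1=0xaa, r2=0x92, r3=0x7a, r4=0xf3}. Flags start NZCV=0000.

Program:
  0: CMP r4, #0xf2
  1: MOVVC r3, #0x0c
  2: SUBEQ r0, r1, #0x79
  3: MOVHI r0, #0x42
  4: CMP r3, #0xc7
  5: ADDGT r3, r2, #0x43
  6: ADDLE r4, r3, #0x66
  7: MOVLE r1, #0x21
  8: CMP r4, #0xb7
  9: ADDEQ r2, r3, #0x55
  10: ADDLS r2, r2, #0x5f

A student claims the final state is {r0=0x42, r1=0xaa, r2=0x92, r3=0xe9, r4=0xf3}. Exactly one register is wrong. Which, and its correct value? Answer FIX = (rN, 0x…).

FIX = (r3, 0xd5)

0: ✓ CMP  NZCV=0010
1: ✓ MOVVC  r3←0x0c
2: · SUBEQ
3: ✓ MOVHI  r0←0x42
4: ✓ CMP  NZCV=0000
5: ✓ ADDGT  r3←0xd5
6: · ADDLE
7: · MOVLE
8: ✓ CMP  NZCV=0010
9: · ADDEQ
10: · ADDLS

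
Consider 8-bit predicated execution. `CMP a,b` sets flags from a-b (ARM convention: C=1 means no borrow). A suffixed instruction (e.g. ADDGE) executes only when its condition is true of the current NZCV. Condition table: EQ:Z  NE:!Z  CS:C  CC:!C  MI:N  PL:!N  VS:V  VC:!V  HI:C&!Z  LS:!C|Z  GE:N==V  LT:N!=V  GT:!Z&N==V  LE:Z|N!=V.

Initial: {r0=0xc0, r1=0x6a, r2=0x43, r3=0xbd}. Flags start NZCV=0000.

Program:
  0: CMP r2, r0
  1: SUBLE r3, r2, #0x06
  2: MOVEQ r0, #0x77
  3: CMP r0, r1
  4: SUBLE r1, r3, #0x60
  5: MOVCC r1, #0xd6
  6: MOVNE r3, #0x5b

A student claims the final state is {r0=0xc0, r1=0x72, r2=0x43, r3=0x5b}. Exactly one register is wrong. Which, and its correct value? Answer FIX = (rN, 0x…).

FIX = (r1, 0x5d)

[0] flags=1001 → (cmp)
[1] flags=1001 LE?F → skip
[2] flags=1001 EQ?F → skip
[3] flags=0011 → (cmp)
[4] flags=0011 LE?T → r1=0x5d
[5] flags=0011 CC?F → skip
[6] flags=0011 NE?T → r3=0x5b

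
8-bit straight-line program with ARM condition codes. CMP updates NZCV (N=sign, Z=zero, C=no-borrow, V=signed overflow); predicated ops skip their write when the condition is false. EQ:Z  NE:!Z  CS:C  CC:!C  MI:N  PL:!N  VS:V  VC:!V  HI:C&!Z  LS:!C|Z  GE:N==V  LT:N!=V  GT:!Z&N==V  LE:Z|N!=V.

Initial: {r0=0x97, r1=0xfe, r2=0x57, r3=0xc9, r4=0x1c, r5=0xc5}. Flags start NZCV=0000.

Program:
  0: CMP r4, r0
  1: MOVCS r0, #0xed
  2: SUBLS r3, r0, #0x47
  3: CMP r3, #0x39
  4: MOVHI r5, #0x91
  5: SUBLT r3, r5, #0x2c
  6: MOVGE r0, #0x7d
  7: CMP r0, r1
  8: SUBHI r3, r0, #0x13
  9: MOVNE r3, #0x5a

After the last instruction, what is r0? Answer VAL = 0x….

[0] flags=1001 → (cmp)
[1] flags=1001 CS?F → skip
[2] flags=1001 LS?T → r3=0x50
[3] flags=0010 → (cmp)
[4] flags=0010 HI?T → r5=0x91
[5] flags=0010 LT?F → skip
[6] flags=0010 GE?T → r0=0x7d
[7] flags=0000 → (cmp)
[8] flags=0000 HI?F → skip
[9] flags=0000 NE?T → r3=0x5a

VAL = 0x7d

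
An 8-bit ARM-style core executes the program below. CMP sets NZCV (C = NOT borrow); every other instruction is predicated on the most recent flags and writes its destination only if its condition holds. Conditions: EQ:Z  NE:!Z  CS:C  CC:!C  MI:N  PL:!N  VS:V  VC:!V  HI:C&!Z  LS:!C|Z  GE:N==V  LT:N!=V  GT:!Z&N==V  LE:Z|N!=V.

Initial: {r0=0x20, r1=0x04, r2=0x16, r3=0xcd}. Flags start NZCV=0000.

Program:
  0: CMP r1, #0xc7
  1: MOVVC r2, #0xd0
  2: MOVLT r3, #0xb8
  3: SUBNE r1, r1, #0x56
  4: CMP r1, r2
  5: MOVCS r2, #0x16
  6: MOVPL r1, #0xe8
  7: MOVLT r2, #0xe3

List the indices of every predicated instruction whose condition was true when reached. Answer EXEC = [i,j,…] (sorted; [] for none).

EXEC = [1,3,7]

[0] flags=0000 → (cmp)
[1] flags=0000 VC?T → r2=0xd0
[2] flags=0000 LT?F → skip
[3] flags=0000 NE?T → r1=0xae
[4] flags=1000 → (cmp)
[5] flags=1000 CS?F → skip
[6] flags=1000 PL?F → skip
[7] flags=1000 LT?T → r2=0xe3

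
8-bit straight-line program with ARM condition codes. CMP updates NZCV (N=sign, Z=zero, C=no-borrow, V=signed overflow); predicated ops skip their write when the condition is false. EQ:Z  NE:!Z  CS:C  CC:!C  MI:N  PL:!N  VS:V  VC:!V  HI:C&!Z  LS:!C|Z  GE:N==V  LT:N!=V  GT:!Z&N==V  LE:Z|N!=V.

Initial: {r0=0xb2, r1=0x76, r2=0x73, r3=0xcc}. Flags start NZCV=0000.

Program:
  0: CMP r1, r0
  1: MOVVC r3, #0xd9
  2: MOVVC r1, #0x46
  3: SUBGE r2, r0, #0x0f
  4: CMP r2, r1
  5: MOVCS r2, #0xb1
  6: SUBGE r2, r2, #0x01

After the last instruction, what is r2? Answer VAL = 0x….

VAL = 0xb1

[0] flags=1001 → (cmp)
[1] flags=1001 VC?F → skip
[2] flags=1001 VC?F → skip
[3] flags=1001 GE?T → r2=0xa3
[4] flags=0011 → (cmp)
[5] flags=0011 CS?T → r2=0xb1
[6] flags=0011 GE?F → skip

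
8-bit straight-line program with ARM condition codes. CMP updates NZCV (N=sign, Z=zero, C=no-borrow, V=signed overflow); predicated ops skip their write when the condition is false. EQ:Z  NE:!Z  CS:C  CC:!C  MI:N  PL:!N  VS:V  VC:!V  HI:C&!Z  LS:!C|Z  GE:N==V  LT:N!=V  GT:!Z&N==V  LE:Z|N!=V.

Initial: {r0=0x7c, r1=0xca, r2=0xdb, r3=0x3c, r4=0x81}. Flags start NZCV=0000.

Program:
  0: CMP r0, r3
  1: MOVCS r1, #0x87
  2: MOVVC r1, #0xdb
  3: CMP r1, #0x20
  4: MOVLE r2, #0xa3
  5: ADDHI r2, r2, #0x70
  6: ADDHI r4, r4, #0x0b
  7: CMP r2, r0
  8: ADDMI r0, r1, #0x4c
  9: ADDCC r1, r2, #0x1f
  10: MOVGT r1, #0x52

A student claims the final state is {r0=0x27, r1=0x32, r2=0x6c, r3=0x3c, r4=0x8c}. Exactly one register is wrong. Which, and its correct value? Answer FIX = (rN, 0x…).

0: ✓ CMP  NZCV=0010
1: ✓ MOVCS  r1←0x87
2: ✓ MOVVC  r1←0xdb
3: ✓ CMP  NZCV=1010
4: ✓ MOVLE  r2←0xa3
5: ✓ ADDHI  r2←0x13
6: ✓ ADDHI  r4←0x8c
7: ✓ CMP  NZCV=1000
8: ✓ ADDMI  r0←0x27
9: ✓ ADDCC  r1←0x32
10: · MOVGT

FIX = (r2, 0x13)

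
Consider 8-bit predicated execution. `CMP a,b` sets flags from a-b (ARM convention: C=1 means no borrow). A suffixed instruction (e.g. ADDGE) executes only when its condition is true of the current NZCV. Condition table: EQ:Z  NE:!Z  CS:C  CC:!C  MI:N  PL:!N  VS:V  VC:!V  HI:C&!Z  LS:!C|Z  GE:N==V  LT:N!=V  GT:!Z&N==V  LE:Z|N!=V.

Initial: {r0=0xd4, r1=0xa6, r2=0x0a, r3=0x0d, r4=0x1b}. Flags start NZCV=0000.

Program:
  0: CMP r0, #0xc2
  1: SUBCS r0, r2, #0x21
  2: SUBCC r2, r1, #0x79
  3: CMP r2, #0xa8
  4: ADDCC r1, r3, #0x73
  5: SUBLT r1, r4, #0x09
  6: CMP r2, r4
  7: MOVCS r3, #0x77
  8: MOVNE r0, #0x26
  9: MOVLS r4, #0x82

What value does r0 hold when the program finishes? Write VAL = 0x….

VAL = 0x26

[0] flags=0010 → (cmp)
[1] flags=0010 CS?T → r0=0xe9
[2] flags=0010 CC?F → skip
[3] flags=0000 → (cmp)
[4] flags=0000 CC?T → r1=0x80
[5] flags=0000 LT?F → skip
[6] flags=1000 → (cmp)
[7] flags=1000 CS?F → skip
[8] flags=1000 NE?T → r0=0x26
[9] flags=1000 LS?T → r4=0x82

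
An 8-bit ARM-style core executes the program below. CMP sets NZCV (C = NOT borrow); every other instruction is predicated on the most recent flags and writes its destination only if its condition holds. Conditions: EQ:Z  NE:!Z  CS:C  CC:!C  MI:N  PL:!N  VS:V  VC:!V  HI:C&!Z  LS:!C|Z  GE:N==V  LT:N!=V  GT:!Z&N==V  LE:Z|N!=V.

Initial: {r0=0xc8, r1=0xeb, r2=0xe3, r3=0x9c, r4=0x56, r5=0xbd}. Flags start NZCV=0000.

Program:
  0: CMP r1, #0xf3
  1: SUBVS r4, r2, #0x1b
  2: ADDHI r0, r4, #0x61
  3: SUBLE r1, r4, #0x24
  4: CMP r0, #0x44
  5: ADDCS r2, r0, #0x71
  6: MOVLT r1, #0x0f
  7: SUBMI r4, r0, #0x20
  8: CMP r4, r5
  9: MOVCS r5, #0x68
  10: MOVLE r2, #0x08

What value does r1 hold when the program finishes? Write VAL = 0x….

VAL = 0x0f

0: ✓ CMP  NZCV=1000
1: · SUBVS
2: · ADDHI
3: ✓ SUBLE  r1←0x32
4: ✓ CMP  NZCV=1010
5: ✓ ADDCS  r2←0x39
6: ✓ MOVLT  r1←0x0f
7: ✓ SUBMI  r4←0xa8
8: ✓ CMP  NZCV=1000
9: · MOVCS
10: ✓ MOVLE  r2←0x08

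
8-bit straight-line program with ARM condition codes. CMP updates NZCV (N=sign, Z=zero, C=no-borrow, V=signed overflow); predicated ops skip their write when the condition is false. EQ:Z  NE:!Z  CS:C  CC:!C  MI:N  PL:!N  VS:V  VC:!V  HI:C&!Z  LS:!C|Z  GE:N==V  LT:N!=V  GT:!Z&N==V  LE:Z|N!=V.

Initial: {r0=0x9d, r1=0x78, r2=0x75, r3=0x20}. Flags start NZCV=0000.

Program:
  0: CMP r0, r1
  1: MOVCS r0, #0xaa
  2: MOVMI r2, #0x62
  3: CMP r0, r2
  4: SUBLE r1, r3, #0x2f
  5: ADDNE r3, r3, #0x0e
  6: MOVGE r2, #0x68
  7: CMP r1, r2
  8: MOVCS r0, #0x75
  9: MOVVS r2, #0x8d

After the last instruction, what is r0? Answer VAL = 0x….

VAL = 0x75

0: ✓ CMP  NZCV=0011
1: ✓ MOVCS  r0←0xaa
2: · MOVMI
3: ✓ CMP  NZCV=0011
4: ✓ SUBLE  r1←0xf1
5: ✓ ADDNE  r3←0x2e
6: · MOVGE
7: ✓ CMP  NZCV=0011
8: ✓ MOVCS  r0←0x75
9: ✓ MOVVS  r2←0x8d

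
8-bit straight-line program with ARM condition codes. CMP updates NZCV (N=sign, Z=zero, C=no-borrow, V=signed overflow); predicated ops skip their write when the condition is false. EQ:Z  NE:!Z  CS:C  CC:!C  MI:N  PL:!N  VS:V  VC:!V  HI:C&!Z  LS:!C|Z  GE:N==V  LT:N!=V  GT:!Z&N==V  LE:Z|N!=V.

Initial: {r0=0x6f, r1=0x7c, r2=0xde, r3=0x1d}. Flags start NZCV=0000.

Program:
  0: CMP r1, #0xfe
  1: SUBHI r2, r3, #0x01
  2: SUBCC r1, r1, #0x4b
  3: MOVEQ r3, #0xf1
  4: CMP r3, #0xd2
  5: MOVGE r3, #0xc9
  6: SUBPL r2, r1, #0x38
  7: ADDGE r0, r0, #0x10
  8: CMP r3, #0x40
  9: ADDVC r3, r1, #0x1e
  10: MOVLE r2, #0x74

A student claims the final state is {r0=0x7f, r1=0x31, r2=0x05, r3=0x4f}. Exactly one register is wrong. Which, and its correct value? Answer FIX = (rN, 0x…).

FIX = (r2, 0x74)

0: ✓ CMP  NZCV=0000
1: · SUBHI
2: ✓ SUBCC  r1←0x31
3: · MOVEQ
4: ✓ CMP  NZCV=0000
5: ✓ MOVGE  r3←0xc9
6: ✓ SUBPL  r2←0xf9
7: ✓ ADDGE  r0←0x7f
8: ✓ CMP  NZCV=1010
9: ✓ ADDVC  r3←0x4f
10: ✓ MOVLE  r2←0x74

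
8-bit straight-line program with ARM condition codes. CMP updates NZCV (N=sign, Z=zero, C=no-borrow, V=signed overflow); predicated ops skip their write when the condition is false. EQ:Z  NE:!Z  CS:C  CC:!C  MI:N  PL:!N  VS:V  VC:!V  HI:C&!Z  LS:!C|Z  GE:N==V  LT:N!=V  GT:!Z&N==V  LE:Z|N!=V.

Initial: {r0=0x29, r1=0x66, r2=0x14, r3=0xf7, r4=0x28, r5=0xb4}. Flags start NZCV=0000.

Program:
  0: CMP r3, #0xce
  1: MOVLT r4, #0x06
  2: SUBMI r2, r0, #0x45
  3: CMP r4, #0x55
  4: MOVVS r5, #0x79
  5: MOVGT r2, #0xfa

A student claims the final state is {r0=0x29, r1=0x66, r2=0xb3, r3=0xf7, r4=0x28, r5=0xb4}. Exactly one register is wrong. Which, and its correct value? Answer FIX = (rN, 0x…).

0: ✓ CMP  NZCV=0010
1: · MOVLT
2: · SUBMI
3: ✓ CMP  NZCV=1000
4: · MOVVS
5: · MOVGT

FIX = (r2, 0x14)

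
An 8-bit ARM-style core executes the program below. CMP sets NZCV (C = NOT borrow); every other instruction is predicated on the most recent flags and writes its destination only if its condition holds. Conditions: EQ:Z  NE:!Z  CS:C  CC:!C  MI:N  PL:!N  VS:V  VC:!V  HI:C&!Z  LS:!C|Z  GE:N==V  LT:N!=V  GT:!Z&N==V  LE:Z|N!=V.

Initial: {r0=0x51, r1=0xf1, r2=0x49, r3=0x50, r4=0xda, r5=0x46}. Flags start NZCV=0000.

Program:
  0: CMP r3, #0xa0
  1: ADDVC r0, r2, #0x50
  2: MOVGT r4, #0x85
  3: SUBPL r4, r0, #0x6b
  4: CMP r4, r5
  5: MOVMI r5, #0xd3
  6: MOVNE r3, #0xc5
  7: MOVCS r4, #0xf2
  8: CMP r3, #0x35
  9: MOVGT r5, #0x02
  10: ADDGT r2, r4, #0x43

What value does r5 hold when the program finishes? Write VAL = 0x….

0: ✓ CMP  NZCV=1001
1: · ADDVC
2: ✓ MOVGT  r4←0x85
3: · SUBPL
4: ✓ CMP  NZCV=0011
5: · MOVMI
6: ✓ MOVNE  r3←0xc5
7: ✓ MOVCS  r4←0xf2
8: ✓ CMP  NZCV=1010
9: · MOVGT
10: · ADDGT

VAL = 0x46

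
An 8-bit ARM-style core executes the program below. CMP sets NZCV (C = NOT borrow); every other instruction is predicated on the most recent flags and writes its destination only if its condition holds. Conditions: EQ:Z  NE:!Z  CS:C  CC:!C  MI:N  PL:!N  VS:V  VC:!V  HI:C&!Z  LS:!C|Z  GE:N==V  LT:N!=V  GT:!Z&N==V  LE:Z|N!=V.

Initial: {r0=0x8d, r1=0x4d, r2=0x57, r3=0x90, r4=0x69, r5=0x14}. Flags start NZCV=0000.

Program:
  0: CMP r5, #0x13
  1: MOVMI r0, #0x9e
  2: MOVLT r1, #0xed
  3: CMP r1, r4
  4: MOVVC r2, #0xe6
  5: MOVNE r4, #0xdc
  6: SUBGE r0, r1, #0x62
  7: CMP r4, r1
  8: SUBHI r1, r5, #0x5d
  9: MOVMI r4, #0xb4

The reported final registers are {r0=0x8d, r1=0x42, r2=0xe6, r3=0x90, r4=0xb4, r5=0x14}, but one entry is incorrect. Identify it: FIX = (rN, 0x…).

FIX = (r1, 0xb7)

0: ✓ CMP  NZCV=0010
1: · MOVMI
2: · MOVLT
3: ✓ CMP  NZCV=1000
4: ✓ MOVVC  r2←0xe6
5: ✓ MOVNE  r4←0xdc
6: · SUBGE
7: ✓ CMP  NZCV=1010
8: ✓ SUBHI  r1←0xb7
9: ✓ MOVMI  r4←0xb4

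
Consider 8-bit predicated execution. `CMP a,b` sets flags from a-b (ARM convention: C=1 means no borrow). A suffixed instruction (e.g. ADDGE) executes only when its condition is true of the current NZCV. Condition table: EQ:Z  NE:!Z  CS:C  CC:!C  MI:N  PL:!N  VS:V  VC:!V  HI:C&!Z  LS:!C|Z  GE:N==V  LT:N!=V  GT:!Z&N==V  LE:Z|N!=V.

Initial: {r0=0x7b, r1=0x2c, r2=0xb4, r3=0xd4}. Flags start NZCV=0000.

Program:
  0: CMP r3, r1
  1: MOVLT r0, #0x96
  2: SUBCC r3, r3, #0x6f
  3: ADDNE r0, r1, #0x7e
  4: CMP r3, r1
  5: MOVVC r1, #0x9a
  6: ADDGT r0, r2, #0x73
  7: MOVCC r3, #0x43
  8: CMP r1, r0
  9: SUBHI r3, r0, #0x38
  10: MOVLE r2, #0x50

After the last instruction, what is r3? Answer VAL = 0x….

0: ✓ CMP  NZCV=1010
1: ✓ MOVLT  r0←0x96
2: · SUBCC
3: ✓ ADDNE  r0←0xaa
4: ✓ CMP  NZCV=1010
5: ✓ MOVVC  r1←0x9a
6: · ADDGT
7: · MOVCC
8: ✓ CMP  NZCV=1000
9: · SUBHI
10: ✓ MOVLE  r2←0x50

VAL = 0xd4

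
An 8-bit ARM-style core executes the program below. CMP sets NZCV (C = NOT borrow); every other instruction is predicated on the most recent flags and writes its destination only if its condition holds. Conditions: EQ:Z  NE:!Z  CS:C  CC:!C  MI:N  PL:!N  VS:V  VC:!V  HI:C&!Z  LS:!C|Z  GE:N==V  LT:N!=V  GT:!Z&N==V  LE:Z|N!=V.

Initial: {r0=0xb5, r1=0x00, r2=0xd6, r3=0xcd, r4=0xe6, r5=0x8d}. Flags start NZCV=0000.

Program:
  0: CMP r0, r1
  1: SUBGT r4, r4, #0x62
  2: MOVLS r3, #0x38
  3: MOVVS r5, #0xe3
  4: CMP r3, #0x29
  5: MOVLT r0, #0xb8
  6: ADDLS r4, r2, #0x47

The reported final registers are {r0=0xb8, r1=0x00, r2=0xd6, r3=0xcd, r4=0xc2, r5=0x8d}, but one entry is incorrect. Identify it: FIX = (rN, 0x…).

FIX = (r4, 0xe6)

[0] flags=1010 → (cmp)
[1] flags=1010 GT?F → skip
[2] flags=1010 LS?F → skip
[3] flags=1010 VS?F → skip
[4] flags=1010 → (cmp)
[5] flags=1010 LT?T → r0=0xb8
[6] flags=1010 LS?F → skip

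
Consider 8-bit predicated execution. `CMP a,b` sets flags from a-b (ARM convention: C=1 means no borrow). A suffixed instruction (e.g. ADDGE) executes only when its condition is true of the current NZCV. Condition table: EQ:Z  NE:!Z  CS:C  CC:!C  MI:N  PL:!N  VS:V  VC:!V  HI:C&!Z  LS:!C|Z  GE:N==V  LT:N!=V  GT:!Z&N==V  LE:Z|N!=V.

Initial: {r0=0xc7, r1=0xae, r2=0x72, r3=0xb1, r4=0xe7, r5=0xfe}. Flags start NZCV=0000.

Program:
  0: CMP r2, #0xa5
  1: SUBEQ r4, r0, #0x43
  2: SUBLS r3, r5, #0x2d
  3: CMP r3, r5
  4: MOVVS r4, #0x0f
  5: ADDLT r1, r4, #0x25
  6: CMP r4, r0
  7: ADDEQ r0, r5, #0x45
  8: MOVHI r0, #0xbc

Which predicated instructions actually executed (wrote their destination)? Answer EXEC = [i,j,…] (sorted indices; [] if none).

[0] flags=1001 → (cmp)
[1] flags=1001 EQ?F → skip
[2] flags=1001 LS?T → r3=0xd1
[3] flags=1000 → (cmp)
[4] flags=1000 VS?F → skip
[5] flags=1000 LT?T → r1=0x0c
[6] flags=0010 → (cmp)
[7] flags=0010 EQ?F → skip
[8] flags=0010 HI?T → r0=0xbc

EXEC = [2,5,8]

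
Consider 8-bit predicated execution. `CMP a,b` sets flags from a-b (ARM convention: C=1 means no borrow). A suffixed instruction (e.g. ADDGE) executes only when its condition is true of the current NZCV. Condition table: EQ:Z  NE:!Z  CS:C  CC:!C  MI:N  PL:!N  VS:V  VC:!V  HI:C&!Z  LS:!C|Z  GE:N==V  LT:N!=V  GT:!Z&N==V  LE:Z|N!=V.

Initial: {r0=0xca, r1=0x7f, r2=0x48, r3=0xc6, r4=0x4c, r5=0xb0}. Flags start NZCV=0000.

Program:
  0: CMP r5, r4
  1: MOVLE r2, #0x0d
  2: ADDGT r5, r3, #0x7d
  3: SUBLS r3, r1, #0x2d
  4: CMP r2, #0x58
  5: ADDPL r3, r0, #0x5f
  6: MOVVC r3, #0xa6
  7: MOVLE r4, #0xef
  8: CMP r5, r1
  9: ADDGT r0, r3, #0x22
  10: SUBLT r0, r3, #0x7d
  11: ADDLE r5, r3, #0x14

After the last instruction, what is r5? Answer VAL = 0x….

VAL = 0xba

0: ✓ CMP  NZCV=0011
1: ✓ MOVLE  r2←0x0d
2: · ADDGT
3: · SUBLS
4: ✓ CMP  NZCV=1000
5: · ADDPL
6: ✓ MOVVC  r3←0xa6
7: ✓ MOVLE  r4←0xef
8: ✓ CMP  NZCV=0011
9: · ADDGT
10: ✓ SUBLT  r0←0x29
11: ✓ ADDLE  r5←0xba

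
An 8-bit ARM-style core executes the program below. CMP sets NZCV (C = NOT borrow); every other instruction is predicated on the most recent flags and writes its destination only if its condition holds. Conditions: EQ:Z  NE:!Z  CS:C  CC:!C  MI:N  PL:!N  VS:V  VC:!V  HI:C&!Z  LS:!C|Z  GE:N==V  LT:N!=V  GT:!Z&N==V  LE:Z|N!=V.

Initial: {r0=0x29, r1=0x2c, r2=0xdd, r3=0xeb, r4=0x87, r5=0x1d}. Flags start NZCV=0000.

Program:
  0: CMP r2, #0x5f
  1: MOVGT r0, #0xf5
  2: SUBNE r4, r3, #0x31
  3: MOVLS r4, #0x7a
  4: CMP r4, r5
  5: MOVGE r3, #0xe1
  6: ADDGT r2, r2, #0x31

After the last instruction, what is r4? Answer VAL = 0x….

0: ✓ CMP  NZCV=0011
1: · MOVGT
2: ✓ SUBNE  r4←0xba
3: · MOVLS
4: ✓ CMP  NZCV=1010
5: · MOVGE
6: · ADDGT

VAL = 0xba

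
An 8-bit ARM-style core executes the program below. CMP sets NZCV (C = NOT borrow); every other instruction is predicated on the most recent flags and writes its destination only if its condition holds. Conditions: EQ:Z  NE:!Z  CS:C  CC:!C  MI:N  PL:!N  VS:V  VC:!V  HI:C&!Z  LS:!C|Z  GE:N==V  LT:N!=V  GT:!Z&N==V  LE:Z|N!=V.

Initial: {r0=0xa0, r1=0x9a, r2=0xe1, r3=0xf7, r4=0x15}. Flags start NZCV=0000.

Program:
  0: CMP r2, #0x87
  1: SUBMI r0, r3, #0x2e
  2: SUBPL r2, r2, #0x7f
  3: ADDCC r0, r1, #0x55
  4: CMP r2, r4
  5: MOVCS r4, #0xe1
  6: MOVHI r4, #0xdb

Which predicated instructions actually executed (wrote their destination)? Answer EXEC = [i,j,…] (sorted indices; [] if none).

EXEC = [2,5,6]

[0] flags=0010 → (cmp)
[1] flags=0010 MI?F → skip
[2] flags=0010 PL?T → r2=0x62
[3] flags=0010 CC?F → skip
[4] flags=0010 → (cmp)
[5] flags=0010 CS?T → r4=0xe1
[6] flags=0010 HI?T → r4=0xdb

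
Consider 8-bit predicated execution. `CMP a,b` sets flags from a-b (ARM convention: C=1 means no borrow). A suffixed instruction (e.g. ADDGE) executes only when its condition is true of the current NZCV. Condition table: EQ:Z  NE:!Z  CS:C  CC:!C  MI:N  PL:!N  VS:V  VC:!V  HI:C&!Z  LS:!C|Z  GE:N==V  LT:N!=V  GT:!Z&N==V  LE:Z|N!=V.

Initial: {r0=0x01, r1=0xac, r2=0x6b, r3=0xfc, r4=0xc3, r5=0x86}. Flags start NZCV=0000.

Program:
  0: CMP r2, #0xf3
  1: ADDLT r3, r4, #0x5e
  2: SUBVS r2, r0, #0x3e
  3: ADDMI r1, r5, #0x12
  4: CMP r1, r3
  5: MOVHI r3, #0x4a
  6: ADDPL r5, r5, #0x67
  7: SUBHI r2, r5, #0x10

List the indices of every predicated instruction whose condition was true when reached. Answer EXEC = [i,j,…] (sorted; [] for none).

EXEC = []

0: ✓ CMP  NZCV=0000
1: · ADDLT
2: · SUBVS
3: · ADDMI
4: ✓ CMP  NZCV=1000
5: · MOVHI
6: · ADDPL
7: · SUBHI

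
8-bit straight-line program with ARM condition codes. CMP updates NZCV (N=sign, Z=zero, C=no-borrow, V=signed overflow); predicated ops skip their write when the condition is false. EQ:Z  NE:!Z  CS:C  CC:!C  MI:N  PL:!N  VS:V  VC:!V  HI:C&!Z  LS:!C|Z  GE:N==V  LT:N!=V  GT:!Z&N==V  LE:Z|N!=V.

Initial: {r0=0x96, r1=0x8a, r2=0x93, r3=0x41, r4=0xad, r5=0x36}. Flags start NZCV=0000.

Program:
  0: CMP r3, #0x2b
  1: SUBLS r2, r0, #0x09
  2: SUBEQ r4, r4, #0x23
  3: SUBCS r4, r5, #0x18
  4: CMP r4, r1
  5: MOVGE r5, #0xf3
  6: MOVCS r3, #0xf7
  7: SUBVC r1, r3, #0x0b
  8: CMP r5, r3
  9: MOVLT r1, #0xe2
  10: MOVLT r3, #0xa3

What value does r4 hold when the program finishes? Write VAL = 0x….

VAL = 0x1e

0: ✓ CMP  NZCV=0010
1: · SUBLS
2: · SUBEQ
3: ✓ SUBCS  r4←0x1e
4: ✓ CMP  NZCV=1001
5: ✓ MOVGE  r5←0xf3
6: · MOVCS
7: · SUBVC
8: ✓ CMP  NZCV=1010
9: ✓ MOVLT  r1←0xe2
10: ✓ MOVLT  r3←0xa3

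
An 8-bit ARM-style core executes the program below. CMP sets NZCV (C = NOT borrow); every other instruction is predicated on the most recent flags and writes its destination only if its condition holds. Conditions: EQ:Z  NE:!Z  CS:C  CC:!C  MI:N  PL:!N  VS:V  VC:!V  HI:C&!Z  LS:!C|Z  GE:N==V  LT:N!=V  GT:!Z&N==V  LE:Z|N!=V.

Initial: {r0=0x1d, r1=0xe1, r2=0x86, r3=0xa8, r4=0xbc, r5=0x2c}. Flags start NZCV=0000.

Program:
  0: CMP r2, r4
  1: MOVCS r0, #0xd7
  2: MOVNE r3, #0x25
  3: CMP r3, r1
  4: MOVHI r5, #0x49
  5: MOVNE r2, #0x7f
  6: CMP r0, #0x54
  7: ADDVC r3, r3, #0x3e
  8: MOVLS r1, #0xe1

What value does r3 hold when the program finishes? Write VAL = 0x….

VAL = 0x63

[0] flags=1000 → (cmp)
[1] flags=1000 CS?F → skip
[2] flags=1000 NE?T → r3=0x25
[3] flags=0000 → (cmp)
[4] flags=0000 HI?F → skip
[5] flags=0000 NE?T → r2=0x7f
[6] flags=1000 → (cmp)
[7] flags=1000 VC?T → r3=0x63
[8] flags=1000 LS?T → r1=0xe1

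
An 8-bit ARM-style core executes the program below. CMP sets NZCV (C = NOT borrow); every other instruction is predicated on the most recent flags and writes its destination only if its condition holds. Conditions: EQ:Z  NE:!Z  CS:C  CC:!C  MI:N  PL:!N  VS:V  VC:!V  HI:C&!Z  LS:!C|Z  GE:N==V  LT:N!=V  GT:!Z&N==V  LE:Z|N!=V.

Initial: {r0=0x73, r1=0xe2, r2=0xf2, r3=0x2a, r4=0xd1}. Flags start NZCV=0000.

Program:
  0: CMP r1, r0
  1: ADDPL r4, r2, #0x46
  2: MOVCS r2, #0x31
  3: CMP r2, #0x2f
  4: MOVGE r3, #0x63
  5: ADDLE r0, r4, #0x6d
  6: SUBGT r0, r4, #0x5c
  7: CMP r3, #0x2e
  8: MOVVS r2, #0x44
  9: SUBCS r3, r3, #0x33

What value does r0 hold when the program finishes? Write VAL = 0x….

[0] flags=0011 → (cmp)
[1] flags=0011 PL?T → r4=0x38
[2] flags=0011 CS?T → r2=0x31
[3] flags=0010 → (cmp)
[4] flags=0010 GE?T → r3=0x63
[5] flags=0010 LE?F → skip
[6] flags=0010 GT?T → r0=0xdc
[7] flags=0010 → (cmp)
[8] flags=0010 VS?F → skip
[9] flags=0010 CS?T → r3=0x30

VAL = 0xdc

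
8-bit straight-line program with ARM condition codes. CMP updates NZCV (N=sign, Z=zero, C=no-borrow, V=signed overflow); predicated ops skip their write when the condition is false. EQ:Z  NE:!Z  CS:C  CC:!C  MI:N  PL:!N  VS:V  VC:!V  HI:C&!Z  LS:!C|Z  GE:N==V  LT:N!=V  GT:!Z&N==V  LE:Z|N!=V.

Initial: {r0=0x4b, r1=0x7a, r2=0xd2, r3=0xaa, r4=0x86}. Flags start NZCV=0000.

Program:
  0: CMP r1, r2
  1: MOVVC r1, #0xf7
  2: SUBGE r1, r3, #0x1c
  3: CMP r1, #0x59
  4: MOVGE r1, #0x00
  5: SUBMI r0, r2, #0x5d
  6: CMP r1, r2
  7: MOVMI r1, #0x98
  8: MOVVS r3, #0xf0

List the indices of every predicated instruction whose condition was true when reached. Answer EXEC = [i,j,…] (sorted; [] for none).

EXEC = [2,7]

[0] flags=1001 → (cmp)
[1] flags=1001 VC?F → skip
[2] flags=1001 GE?T → r1=0x8e
[3] flags=0011 → (cmp)
[4] flags=0011 GE?F → skip
[5] flags=0011 MI?F → skip
[6] flags=1000 → (cmp)
[7] flags=1000 MI?T → r1=0x98
[8] flags=1000 VS?F → skip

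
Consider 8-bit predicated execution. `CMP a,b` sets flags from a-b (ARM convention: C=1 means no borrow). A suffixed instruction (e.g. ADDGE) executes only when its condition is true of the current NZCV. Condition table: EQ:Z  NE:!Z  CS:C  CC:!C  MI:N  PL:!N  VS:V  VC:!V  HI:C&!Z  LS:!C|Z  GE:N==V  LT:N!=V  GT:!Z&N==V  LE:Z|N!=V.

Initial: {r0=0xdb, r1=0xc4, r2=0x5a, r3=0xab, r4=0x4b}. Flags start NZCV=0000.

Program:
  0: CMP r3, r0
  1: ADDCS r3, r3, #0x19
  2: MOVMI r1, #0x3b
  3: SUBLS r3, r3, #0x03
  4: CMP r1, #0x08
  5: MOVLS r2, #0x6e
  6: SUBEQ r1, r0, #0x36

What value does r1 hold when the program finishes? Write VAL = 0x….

VAL = 0x3b

[0] flags=1000 → (cmp)
[1] flags=1000 CS?F → skip
[2] flags=1000 MI?T → r1=0x3b
[3] flags=1000 LS?T → r3=0xa8
[4] flags=0010 → (cmp)
[5] flags=0010 LS?F → skip
[6] flags=0010 EQ?F → skip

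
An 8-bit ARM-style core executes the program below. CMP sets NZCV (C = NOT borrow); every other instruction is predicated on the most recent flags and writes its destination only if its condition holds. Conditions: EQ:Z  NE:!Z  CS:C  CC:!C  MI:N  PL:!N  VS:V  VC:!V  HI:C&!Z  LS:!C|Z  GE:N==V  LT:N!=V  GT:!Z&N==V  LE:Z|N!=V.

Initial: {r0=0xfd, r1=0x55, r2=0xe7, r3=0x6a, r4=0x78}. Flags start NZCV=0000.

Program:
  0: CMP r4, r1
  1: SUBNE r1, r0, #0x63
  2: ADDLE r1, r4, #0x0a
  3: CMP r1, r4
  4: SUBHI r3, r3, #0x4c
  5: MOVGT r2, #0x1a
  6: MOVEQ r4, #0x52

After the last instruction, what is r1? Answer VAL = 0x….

[0] flags=0010 → (cmp)
[1] flags=0010 NE?T → r1=0x9a
[2] flags=0010 LE?F → skip
[3] flags=0011 → (cmp)
[4] flags=0011 HI?T → r3=0x1e
[5] flags=0011 GT?F → skip
[6] flags=0011 EQ?F → skip

VAL = 0x9a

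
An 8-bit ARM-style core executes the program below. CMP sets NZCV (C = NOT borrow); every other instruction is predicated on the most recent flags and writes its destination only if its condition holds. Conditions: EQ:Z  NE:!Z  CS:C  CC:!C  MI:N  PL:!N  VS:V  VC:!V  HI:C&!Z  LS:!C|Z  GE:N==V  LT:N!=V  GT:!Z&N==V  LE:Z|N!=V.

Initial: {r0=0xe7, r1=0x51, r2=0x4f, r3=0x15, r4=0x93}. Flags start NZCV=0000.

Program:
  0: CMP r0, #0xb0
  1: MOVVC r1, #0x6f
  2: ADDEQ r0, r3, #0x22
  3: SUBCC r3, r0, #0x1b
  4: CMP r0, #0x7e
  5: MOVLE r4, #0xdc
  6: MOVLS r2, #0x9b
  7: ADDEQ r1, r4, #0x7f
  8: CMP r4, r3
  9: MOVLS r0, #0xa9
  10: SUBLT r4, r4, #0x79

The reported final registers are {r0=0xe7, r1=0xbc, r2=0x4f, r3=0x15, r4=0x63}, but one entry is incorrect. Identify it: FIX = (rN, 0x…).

0: ✓ CMP  NZCV=0010
1: ✓ MOVVC  r1←0x6f
2: · ADDEQ
3: · SUBCC
4: ✓ CMP  NZCV=0011
5: ✓ MOVLE  r4←0xdc
6: · MOVLS
7: · ADDEQ
8: ✓ CMP  NZCV=1010
9: · MOVLS
10: ✓ SUBLT  r4←0x63

FIX = (r1, 0x6f)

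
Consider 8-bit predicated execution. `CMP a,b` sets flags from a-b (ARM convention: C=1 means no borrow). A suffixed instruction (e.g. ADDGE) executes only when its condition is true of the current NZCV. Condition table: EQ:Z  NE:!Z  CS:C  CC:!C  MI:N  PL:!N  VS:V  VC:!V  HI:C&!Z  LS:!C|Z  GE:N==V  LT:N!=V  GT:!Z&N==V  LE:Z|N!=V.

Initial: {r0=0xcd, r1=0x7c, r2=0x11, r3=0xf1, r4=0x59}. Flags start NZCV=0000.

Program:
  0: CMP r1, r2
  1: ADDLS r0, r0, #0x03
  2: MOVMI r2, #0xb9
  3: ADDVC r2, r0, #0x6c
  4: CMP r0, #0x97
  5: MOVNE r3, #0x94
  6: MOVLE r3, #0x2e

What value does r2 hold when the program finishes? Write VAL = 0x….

0: ✓ CMP  NZCV=0010
1: · ADDLS
2: · MOVMI
3: ✓ ADDVC  r2←0x39
4: ✓ CMP  NZCV=0010
5: ✓ MOVNE  r3←0x94
6: · MOVLE

VAL = 0x39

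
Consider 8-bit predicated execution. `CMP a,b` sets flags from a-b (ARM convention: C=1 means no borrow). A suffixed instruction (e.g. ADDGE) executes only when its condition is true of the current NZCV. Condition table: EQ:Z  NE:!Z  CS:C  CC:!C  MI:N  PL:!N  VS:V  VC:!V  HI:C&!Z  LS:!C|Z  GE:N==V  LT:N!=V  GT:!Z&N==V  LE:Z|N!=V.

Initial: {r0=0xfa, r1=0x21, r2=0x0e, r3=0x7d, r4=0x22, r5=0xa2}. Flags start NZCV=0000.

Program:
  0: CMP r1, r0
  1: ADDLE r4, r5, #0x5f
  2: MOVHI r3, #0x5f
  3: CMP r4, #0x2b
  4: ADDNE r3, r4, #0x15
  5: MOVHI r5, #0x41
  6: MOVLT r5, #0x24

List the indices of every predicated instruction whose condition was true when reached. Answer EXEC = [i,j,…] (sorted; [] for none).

EXEC = [4,6]

[0] flags=0000 → (cmp)
[1] flags=0000 LE?F → skip
[2] flags=0000 HI?F → skip
[3] flags=1000 → (cmp)
[4] flags=1000 NE?T → r3=0x37
[5] flags=1000 HI?F → skip
[6] flags=1000 LT?T → r5=0x24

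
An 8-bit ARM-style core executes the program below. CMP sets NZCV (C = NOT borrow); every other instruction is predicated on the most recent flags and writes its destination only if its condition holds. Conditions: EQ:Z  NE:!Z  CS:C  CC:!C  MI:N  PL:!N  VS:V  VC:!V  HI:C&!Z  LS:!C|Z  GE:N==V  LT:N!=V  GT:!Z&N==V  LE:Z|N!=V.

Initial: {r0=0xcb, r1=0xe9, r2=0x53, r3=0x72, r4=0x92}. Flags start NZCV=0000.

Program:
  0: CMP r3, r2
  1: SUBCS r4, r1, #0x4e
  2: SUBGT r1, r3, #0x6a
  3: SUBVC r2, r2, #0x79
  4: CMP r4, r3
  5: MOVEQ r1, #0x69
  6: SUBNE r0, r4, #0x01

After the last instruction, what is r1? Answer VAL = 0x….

[0] flags=0010 → (cmp)
[1] flags=0010 CS?T → r4=0x9b
[2] flags=0010 GT?T → r1=0x08
[3] flags=0010 VC?T → r2=0xda
[4] flags=0011 → (cmp)
[5] flags=0011 EQ?F → skip
[6] flags=0011 NE?T → r0=0x9a

VAL = 0x08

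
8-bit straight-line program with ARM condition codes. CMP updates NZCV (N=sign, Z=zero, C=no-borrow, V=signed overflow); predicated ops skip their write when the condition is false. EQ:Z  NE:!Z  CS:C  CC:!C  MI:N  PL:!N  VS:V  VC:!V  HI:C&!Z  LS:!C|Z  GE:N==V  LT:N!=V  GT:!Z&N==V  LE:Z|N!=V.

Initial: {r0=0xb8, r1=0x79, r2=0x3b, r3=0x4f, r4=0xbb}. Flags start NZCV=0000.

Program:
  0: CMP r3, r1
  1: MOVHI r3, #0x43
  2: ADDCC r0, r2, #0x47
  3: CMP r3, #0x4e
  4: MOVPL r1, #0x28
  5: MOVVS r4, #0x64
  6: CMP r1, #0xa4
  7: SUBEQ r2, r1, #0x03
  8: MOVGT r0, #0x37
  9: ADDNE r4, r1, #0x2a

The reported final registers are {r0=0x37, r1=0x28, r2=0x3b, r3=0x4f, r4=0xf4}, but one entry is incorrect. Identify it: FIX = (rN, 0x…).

[0] flags=1000 → (cmp)
[1] flags=1000 HI?F → skip
[2] flags=1000 CC?T → r0=0x82
[3] flags=0010 → (cmp)
[4] flags=0010 PL?T → r1=0x28
[5] flags=0010 VS?F → skip
[6] flags=1001 → (cmp)
[7] flags=1001 EQ?F → skip
[8] flags=1001 GT?T → r0=0x37
[9] flags=1001 NE?T → r4=0x52

FIX = (r4, 0x52)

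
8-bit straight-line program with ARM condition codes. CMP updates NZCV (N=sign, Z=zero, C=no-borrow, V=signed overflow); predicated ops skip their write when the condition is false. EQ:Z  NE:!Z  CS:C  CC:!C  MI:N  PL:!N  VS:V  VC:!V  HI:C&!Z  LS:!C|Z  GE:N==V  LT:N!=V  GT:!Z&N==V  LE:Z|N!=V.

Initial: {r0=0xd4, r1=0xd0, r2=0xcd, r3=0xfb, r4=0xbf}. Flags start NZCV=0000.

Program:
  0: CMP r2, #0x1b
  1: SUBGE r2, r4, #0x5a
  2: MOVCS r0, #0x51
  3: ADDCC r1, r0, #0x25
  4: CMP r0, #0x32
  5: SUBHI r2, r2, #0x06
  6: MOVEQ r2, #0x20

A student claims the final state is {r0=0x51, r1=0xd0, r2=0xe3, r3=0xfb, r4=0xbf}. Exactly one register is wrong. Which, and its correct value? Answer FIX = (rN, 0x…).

FIX = (r2, 0xc7)

[0] flags=1010 → (cmp)
[1] flags=1010 GE?F → skip
[2] flags=1010 CS?T → r0=0x51
[3] flags=1010 CC?F → skip
[4] flags=0010 → (cmp)
[5] flags=0010 HI?T → r2=0xc7
[6] flags=0010 EQ?F → skip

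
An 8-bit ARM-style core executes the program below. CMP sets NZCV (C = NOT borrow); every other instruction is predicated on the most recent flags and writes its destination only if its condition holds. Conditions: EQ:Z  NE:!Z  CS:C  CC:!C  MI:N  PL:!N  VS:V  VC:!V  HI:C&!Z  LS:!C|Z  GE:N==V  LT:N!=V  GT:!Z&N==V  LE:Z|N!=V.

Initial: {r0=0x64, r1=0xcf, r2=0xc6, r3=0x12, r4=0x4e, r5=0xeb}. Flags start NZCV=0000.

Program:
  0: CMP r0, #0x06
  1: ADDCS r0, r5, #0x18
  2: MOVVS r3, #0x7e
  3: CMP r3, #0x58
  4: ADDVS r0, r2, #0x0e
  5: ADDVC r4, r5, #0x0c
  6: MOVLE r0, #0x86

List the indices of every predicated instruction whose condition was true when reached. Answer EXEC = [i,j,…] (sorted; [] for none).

EXEC = [1,5,6]

0: ✓ CMP  NZCV=0010
1: ✓ ADDCS  r0←0x03
2: · MOVVS
3: ✓ CMP  NZCV=1000
4: · ADDVS
5: ✓ ADDVC  r4←0xf7
6: ✓ MOVLE  r0←0x86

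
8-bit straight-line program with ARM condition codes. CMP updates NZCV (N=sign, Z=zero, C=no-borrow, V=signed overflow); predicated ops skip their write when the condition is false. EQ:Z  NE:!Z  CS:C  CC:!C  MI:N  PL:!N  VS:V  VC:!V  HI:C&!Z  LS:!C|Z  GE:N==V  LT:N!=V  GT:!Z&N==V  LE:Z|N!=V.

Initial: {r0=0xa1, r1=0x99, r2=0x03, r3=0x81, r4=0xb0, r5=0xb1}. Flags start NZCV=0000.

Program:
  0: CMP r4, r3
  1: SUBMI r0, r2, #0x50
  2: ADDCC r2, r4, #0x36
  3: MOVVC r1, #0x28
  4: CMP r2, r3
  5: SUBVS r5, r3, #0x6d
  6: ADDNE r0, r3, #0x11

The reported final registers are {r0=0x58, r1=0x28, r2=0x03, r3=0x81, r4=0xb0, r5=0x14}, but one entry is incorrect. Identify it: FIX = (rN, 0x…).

FIX = (r0, 0x92)

0: ✓ CMP  NZCV=0010
1: · SUBMI
2: · ADDCC
3: ✓ MOVVC  r1←0x28
4: ✓ CMP  NZCV=1001
5: ✓ SUBVS  r5←0x14
6: ✓ ADDNE  r0←0x92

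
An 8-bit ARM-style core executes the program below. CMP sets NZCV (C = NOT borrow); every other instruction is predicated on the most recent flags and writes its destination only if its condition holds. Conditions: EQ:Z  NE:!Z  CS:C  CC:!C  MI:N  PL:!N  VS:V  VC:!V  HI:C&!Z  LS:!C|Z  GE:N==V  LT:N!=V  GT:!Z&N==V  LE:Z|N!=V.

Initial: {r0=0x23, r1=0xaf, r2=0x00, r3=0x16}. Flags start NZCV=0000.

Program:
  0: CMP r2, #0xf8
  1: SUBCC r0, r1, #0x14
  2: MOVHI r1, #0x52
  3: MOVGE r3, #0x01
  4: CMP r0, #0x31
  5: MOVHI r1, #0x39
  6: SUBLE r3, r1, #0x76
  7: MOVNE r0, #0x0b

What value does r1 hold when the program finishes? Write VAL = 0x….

[0] flags=0000 → (cmp)
[1] flags=0000 CC?T → r0=0x9b
[2] flags=0000 HI?F → skip
[3] flags=0000 GE?T → r3=0x01
[4] flags=0011 → (cmp)
[5] flags=0011 HI?T → r1=0x39
[6] flags=0011 LE?T → r3=0xc3
[7] flags=0011 NE?T → r0=0x0b

VAL = 0x39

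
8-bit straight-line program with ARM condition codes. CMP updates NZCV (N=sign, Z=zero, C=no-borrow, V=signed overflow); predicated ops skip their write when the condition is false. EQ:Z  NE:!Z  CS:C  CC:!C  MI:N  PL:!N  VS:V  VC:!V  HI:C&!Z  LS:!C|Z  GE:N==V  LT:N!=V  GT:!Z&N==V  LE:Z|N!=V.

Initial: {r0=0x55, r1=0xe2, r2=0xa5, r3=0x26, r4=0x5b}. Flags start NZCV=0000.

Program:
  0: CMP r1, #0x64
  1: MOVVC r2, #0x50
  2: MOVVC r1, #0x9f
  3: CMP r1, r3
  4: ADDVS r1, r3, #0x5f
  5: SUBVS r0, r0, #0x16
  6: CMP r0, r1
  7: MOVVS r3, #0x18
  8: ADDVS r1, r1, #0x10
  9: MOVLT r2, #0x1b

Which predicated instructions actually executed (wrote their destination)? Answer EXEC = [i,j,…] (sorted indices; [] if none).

EXEC = []

[0] flags=0011 → (cmp)
[1] flags=0011 VC?F → skip
[2] flags=0011 VC?F → skip
[3] flags=1010 → (cmp)
[4] flags=1010 VS?F → skip
[5] flags=1010 VS?F → skip
[6] flags=0000 → (cmp)
[7] flags=0000 VS?F → skip
[8] flags=0000 VS?F → skip
[9] flags=0000 LT?F → skip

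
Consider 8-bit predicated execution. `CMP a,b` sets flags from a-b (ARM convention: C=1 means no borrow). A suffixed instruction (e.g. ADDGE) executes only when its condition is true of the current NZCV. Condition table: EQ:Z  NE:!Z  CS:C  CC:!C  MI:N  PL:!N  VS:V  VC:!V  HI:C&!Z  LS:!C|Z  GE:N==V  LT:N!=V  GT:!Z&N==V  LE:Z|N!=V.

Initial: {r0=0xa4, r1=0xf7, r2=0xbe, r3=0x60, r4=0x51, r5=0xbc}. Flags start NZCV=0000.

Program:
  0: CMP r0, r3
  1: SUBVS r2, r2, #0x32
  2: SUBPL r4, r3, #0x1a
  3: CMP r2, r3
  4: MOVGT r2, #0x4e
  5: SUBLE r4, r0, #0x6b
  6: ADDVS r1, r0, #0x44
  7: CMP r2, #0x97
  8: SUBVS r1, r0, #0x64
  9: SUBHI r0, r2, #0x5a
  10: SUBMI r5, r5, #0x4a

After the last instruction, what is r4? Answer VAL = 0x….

VAL = 0x39

[0] flags=0011 → (cmp)
[1] flags=0011 VS?T → r2=0x8c
[2] flags=0011 PL?T → r4=0x46
[3] flags=0011 → (cmp)
[4] flags=0011 GT?F → skip
[5] flags=0011 LE?T → r4=0x39
[6] flags=0011 VS?T → r1=0xe8
[7] flags=1000 → (cmp)
[8] flags=1000 VS?F → skip
[9] flags=1000 HI?F → skip
[10] flags=1000 MI?T → r5=0x72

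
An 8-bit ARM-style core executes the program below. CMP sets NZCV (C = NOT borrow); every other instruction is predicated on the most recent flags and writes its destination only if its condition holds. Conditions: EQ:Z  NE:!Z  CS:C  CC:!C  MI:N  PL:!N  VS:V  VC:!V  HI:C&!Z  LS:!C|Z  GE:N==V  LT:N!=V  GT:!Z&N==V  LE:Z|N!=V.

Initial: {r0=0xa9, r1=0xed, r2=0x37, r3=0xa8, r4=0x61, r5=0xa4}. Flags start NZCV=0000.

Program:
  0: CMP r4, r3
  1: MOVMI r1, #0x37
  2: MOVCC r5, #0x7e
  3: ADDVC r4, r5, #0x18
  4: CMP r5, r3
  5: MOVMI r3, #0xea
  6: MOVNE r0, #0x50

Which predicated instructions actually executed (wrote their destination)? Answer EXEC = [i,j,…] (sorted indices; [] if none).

[0] flags=1001 → (cmp)
[1] flags=1001 MI?T → r1=0x37
[2] flags=1001 CC?T → r5=0x7e
[3] flags=1001 VC?F → skip
[4] flags=1001 → (cmp)
[5] flags=1001 MI?T → r3=0xea
[6] flags=1001 NE?T → r0=0x50

EXEC = [1,2,5,6]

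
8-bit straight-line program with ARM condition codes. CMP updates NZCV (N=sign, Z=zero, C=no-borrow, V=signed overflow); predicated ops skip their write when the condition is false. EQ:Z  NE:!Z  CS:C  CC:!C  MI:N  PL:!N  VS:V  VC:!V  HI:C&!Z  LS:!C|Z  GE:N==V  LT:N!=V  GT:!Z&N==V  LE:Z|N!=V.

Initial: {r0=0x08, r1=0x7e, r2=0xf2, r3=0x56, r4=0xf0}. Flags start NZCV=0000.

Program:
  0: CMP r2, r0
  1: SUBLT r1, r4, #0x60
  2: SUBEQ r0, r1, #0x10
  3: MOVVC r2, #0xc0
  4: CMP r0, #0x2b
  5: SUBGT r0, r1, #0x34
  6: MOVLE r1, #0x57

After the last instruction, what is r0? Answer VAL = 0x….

[0] flags=1010 → (cmp)
[1] flags=1010 LT?T → r1=0x90
[2] flags=1010 EQ?F → skip
[3] flags=1010 VC?T → r2=0xc0
[4] flags=1000 → (cmp)
[5] flags=1000 GT?F → skip
[6] flags=1000 LE?T → r1=0x57

VAL = 0x08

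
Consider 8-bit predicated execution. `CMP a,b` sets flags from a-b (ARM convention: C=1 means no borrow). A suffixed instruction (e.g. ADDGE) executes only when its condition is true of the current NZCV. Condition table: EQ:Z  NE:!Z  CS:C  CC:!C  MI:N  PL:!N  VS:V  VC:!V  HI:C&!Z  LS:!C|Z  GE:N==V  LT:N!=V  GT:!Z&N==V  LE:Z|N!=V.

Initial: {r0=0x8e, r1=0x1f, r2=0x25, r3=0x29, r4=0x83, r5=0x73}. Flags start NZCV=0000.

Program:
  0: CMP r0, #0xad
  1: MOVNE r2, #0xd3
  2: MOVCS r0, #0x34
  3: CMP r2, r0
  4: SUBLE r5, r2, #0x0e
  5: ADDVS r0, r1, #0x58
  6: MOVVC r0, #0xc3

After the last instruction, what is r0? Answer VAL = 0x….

VAL = 0xc3

0: ✓ CMP  NZCV=1000
1: ✓ MOVNE  r2←0xd3
2: · MOVCS
3: ✓ CMP  NZCV=0010
4: · SUBLE
5: · ADDVS
6: ✓ MOVVC  r0←0xc3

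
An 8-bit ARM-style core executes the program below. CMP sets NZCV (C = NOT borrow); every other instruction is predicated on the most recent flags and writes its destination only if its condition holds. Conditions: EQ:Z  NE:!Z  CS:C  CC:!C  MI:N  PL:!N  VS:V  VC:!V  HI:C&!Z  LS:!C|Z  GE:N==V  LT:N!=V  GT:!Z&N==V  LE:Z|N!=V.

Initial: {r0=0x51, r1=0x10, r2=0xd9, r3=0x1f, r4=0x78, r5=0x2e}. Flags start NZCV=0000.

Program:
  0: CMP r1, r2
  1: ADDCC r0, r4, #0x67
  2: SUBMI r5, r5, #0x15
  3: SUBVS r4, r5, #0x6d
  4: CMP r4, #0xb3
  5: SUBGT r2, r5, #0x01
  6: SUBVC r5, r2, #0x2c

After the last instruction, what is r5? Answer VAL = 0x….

[0] flags=0000 → (cmp)
[1] flags=0000 CC?T → r0=0xdf
[2] flags=0000 MI?F → skip
[3] flags=0000 VS?F → skip
[4] flags=1001 → (cmp)
[5] flags=1001 GT?T → r2=0x2d
[6] flags=1001 VC?F → skip

VAL = 0x2e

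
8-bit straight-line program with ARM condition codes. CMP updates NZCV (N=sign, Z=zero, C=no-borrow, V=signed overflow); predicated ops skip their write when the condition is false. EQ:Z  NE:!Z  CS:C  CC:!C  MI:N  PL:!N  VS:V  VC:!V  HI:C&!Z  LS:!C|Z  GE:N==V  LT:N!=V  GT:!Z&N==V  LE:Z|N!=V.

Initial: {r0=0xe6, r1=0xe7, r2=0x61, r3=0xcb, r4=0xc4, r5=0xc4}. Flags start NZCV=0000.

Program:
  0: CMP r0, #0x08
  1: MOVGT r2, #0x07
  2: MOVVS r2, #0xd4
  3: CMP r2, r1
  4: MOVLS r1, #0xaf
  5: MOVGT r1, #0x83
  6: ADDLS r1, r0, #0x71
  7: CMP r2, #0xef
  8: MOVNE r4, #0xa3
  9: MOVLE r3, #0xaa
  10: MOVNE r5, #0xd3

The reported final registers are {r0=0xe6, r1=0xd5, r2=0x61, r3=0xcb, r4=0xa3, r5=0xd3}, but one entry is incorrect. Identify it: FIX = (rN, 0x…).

FIX = (r1, 0x57)

[0] flags=1010 → (cmp)
[1] flags=1010 GT?F → skip
[2] flags=1010 VS?F → skip
[3] flags=0000 → (cmp)
[4] flags=0000 LS?T → r1=0xaf
[5] flags=0000 GT?T → r1=0x83
[6] flags=0000 LS?T → r1=0x57
[7] flags=0000 → (cmp)
[8] flags=0000 NE?T → r4=0xa3
[9] flags=0000 LE?F → skip
[10] flags=0000 NE?T → r5=0xd3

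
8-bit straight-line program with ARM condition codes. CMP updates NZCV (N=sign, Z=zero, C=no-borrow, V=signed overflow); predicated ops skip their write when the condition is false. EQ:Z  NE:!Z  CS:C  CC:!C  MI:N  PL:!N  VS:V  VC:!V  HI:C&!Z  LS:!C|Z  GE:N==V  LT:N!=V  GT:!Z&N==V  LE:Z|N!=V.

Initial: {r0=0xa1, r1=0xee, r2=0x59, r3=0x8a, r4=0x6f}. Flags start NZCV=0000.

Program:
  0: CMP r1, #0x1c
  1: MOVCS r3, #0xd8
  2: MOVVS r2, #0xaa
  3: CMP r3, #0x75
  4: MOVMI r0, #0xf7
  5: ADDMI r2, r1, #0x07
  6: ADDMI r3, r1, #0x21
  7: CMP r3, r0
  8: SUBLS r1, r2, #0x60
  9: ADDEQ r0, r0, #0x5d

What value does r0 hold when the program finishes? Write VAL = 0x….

VAL = 0xa1

[0] flags=1010 → (cmp)
[1] flags=1010 CS?T → r3=0xd8
[2] flags=1010 VS?F → skip
[3] flags=0011 → (cmp)
[4] flags=0011 MI?F → skip
[5] flags=0011 MI?F → skip
[6] flags=0011 MI?F → skip
[7] flags=0010 → (cmp)
[8] flags=0010 LS?F → skip
[9] flags=0010 EQ?F → skip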